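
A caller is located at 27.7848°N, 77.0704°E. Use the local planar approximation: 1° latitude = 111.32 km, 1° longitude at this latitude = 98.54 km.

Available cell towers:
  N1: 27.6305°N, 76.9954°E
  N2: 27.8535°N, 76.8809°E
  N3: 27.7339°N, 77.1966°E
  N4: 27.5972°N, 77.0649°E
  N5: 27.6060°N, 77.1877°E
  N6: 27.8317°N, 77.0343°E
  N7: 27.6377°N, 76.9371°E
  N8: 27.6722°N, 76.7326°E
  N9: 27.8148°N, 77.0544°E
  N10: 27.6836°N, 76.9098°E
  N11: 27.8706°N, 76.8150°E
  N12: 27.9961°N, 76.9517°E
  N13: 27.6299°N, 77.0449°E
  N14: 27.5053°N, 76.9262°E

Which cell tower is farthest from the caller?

N8

Distances from 27.7848°N, 77.0704°E:
N1: 18.6991 km
N2: 20.1787 km
N3: 13.6658 km
N4: 20.8907 km
N5: 23.0168 km
N6: 6.3176 km
N7: 20.9925 km
N8: 35.5686 km
N9: 3.6931 km
N10: 19.4258 km
N11: 26.9186 km
N12: 26.2696 km
N13: 17.4256 km
N14: 34.2051 km
Maximum: N8 at 35.5686 km.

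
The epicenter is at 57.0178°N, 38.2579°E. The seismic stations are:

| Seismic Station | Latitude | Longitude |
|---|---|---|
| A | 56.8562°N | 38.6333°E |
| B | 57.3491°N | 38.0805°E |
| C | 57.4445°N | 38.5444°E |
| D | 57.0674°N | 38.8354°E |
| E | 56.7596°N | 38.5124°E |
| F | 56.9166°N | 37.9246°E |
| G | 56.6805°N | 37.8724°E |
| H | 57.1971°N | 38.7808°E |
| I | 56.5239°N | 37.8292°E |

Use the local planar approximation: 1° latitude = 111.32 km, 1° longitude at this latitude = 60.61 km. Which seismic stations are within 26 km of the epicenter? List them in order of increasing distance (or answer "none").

F

Distances from 57.0178°N, 38.2579°E:
A: 29.0054 km
B: 38.4157 km
C: 50.5748 km
D: 35.4351 km
E: 32.6204 km
F: 23.1302 km
G: 44.2244 km
H: 37.4544 km
I: 60.8116 km
Threshold 26 km: F (23.1302 km) is within range.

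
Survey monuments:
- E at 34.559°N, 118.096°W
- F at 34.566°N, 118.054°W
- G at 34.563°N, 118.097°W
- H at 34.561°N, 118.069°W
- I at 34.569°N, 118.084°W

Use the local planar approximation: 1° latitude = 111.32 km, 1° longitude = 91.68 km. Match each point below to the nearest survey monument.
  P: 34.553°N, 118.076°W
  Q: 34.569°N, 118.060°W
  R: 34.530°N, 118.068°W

P→H; Q→F; R→H

P at 34.553°N, 118.076°W:
  E: √((0.006·111.32)² + (-0.020·91.68)²) = √(0.44612 + 3.36209) = 1.951 km
  F: √((0.013·111.32)² + (0.022·91.68)²) = √(2.09427 + 4.06813) = 2.482 km
  G: √((0.010·111.32)² + (-0.021·91.68)²) = √(1.23921 + 3.70670) = 2.224 km
  H: √((0.008·111.32)² + (0.007·91.68)²) = √(0.79310 + 0.41186) = 1.098 km
  I: √((0.016·111.32)² + (-0.008·91.68)²) = √(3.17239 + 0.53793) = 1.926 km
  → nearest: H (1.098 km)
Q at 34.569°N, 118.060°W:
  E: √((-0.010·111.32)² + (-0.036·91.68)²) = √(1.23921 + 10.89317) = 3.483 km
  F: √((-0.003·111.32)² + (0.006·91.68)²) = √(0.11153 + 0.30259) = 0.644 km
  G: √((-0.006·111.32)² + (-0.037·91.68)²) = √(0.44612 + 11.50675) = 3.457 km
  H: √((-0.008·111.32)² + (-0.009·91.68)²) = √(0.79310 + 0.68082) = 1.214 km
  I: √((0.000·111.32)² + (-0.024·91.68)²) = √(0.00000 + 4.84141) = 2.200 km
  → nearest: F (0.644 km)
R at 34.530°N, 118.068°W:
  E: √((0.029·111.32)² + (-0.028·91.68)²) = √(10.42179 + 6.58969) = 4.124 km
  F: √((0.036·111.32)² + (0.014·91.68)²) = √(16.06022 + 1.64742) = 4.208 km
  G: √((0.033·111.32)² + (-0.029·91.68)²) = √(13.49504 + 7.06879) = 4.535 km
  H: √((0.031·111.32)² + (-0.001·91.68)²) = √(11.90885 + 0.00841) = 3.452 km
  I: √((0.039·111.32)² + (-0.016·91.68)²) = √(18.84845 + 2.15174) = 4.583 km
  → nearest: H (3.452 km)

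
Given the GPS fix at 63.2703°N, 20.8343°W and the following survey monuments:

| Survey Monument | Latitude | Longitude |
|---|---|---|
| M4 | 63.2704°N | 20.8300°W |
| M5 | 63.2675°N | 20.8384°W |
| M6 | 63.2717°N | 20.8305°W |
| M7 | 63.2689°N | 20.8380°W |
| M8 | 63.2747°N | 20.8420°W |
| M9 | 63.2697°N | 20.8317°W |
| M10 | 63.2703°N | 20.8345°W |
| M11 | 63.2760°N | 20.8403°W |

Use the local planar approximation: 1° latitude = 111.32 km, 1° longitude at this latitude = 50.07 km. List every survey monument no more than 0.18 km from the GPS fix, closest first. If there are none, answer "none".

Distances from 63.2703°N, 20.8343°W:
M4: √((0.0001·111.32)² + (0.0043·50.07)²) = √(0.000124 + 0.046355) = 0.2156 km
M5: √((-0.0028·111.32)² + (-0.0041·50.07)²) = √(0.097154 + 0.042143) = 0.3732 km
M6: √((0.0014·111.32)² + (0.0038·50.07)²) = √(0.024289 + 0.036201) = 0.2459 km
M7: √((-0.0014·111.32)² + (-0.0037·50.07)²) = √(0.024289 + 0.034321) = 0.2421 km
M8: √((0.0044·111.32)² + (-0.0077·50.07)²) = √(0.239912 + 0.148640) = 0.6233 km
M9: √((-0.0006·111.32)² + (0.0026·50.07)²) = √(0.004461 + 0.016947) = 0.1463 km
M10: √((0.0000·111.32)² + (-0.0002·50.07)²) = √(0.000000 + 0.000100) = 0.0100 km
M11: √((0.0057·111.32)² + (-0.0060·50.07)²) = √(0.402621 + 0.090252) = 0.7020 km
Threshold 0.18 km: M10 (0.0100 km), M9 (0.1463 km) are within range.

M10, M9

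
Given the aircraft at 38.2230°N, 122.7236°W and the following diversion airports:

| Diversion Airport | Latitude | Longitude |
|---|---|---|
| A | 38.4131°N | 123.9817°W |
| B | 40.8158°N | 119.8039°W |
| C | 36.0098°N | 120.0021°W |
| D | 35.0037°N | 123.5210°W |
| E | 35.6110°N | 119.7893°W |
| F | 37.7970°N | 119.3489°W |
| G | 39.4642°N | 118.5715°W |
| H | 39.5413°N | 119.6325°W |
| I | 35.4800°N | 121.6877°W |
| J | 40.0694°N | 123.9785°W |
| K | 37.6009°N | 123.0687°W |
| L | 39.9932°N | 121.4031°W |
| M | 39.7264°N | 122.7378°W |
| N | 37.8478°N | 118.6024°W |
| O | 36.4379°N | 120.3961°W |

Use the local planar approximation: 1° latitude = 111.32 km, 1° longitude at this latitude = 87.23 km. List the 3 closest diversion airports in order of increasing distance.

K, A, M

Distances from 38.2230°N, 122.7236°W:
A: √((0.1901·111.32)² + (-1.2581·87.23)²) = √(447.827366 + 12043.759364) = 111.7658 km
B: √((2.5928·111.32)² + (2.9197·87.23)²) = √(83307.563221 + 64864.668764) = 384.9315 km
C: √((-2.2132·111.32)² + (2.7215·87.23)²) = √(60699.864053 + 56357.072099) = 342.1358 km
D: √((-3.2193·111.32)² + (-0.7974·87.23)²) = √(128430.831554 + 4838.204350) = 365.0603 km
E: √((-2.6120·111.32)² + (2.9343·87.23)²) = √(84545.936778 + 65515.004050) = 387.3770 km
F: √((-0.4260·111.32)² + (3.3747·87.23)²) = √(2248.876434 + 86656.688314) = 298.1704 km
G: √((1.2412·111.32)² + (4.1521·87.23)²) = √(19091.055015 + 131179.917717) = 387.6480 km
H: √((1.3183·111.32)² + (3.0911·87.23)²) = √(21536.488796 + 72703.924641) = 306.9860 km
I: √((-2.7430·111.32)² + (1.0359·87.23)²) = √(93239.086633 + 8165.210983) = 318.4404 km
J: √((1.8464·111.32)² + (-1.2549·87.23)²) = √(42247.204629 + 11982.570243) = 232.8729 km
K: √((-0.6221·111.32)² + (-0.3451·87.23)²) = √(4795.863327 + 906.195004) = 75.5120 km
L: √((1.7702·111.32)² + (1.3205·87.23)²) = √(38832.117057 + 13268.094499) = 228.2547 km
M: √((1.5034·111.32)² + (-0.0142·87.23)²) = √(28008.863506 + 1.534293) = 167.3631 km
N: √((-0.3752·111.32)² + (4.1212·87.23)²) = √(1744.504342 + 129234.696504) = 361.9105 km
O: √((-1.7851·111.32)² + (2.3275·87.23)²) = √(39488.578037 + 41220.297724) = 284.0931 km
Sorted: K (75.5120 km) < A (111.7658 km) < M (167.3631 km) < L (228.2547 km) < J (232.8729 km) < …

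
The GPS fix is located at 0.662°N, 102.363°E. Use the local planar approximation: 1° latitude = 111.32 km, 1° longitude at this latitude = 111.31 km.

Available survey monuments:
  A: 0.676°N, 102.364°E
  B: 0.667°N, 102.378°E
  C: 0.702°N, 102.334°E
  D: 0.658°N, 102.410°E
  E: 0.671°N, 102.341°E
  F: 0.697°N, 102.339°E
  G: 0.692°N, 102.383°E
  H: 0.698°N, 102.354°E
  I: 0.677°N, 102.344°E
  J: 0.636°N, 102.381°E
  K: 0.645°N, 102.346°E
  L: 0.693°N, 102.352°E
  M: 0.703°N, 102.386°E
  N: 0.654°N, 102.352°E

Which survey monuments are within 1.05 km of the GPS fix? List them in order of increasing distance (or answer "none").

Distances from 0.662°N, 102.363°E:
A: 1.562 km
B: 1.760 km
C: 5.500 km
D: 5.250 km
E: 2.646 km
F: 4.724 km
G: 4.014 km
H: 4.131 km
I: 2.695 km
J: 3.520 km
K: 2.676 km
L: 3.662 km
M: 5.233 km
N: 1.514 km
Threshold 1.05 km: none within range.

none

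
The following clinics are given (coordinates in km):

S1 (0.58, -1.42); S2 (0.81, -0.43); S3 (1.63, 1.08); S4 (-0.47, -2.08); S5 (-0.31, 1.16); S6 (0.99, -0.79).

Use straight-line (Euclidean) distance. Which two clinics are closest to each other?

Pairwise distances:
S1–S2: 1.016 km
S1–S3: 2.712 km
S1–S4: 1.240 km
S1–S5: 2.729 km
S1–S6: 0.752 km
S2–S3: 1.718 km
S2–S4: 2.088 km
S2–S5: 1.945 km
S2–S6: 0.402 km
S3–S4: 3.794 km
S3–S5: 1.942 km
S3–S6: 1.976 km
S4–S5: 3.244 km
S4–S6: 1.948 km
S5–S6: 2.344 km
Closest pair: S2–S6 at 0.402 km.

S2 and S6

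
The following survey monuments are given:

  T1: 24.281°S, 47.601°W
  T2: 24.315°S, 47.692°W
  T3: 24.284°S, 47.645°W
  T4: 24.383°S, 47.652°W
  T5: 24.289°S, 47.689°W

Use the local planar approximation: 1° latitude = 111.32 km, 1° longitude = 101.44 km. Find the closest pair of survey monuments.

Pairwise distances:
T1–T2: √((-0.034·111.32)² + (-0.091·101.44)²) = √(14.32532 + 85.21210) = 9.977 km
T1–T3: √((-0.003·111.32)² + (-0.044·101.44)²) = √(0.11153 + 19.92158) = 4.476 km
T1–T4: √((-0.102·111.32)² + (-0.051·101.44)²) = √(128.92785 + 26.76448) = 12.478 km
T1–T5: √((-0.008·111.32)² + (-0.088·101.44)²) = √(0.79310 + 79.68633) = 8.971 km
T2–T3: √((0.031·111.32)² + (0.047·101.44)²) = √(11.90885 + 22.73077) = 5.886 km
T2–T4: √((-0.068·111.32)² + (0.040·101.44)²) = √(57.30127 + 16.46412) = 8.589 km
T2–T5: √((0.026·111.32)² + (0.003·101.44)²) = √(8.37709 + 0.09261) = 2.910 km
T3–T4: √((-0.099·111.32)² + (-0.007·101.44)²) = √(121.45539 + 0.50421) = 11.044 km
T3–T5: √((-0.005·111.32)² + (-0.044·101.44)²) = √(0.30980 + 19.92158) = 4.498 km
T4–T5: √((0.094·111.32)² + (-0.037·101.44)²) = √(109.49697 + 14.08711) = 11.117 km
Closest pair: T2–T5 at 2.910 km.

T2 and T5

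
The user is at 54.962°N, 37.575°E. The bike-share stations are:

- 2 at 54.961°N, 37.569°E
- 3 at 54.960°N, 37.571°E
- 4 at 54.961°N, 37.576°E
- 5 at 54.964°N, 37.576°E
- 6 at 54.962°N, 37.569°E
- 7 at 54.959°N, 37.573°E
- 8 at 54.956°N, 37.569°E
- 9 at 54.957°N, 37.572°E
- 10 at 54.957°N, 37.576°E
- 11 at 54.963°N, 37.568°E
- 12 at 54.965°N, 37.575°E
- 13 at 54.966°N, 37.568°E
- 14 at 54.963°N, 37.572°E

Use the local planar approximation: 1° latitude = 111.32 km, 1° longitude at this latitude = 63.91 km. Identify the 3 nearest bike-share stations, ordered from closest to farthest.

4, 14, 5

Distances from 54.962°N, 37.575°E:
2: √((-0.001·111.32)² + (-0.006·63.91)²) = √(0.01239 + 0.14704) = 0.399 km
3: √((-0.002·111.32)² + (-0.004·63.91)²) = √(0.04957 + 0.06535) = 0.339 km
4: √((-0.001·111.32)² + (0.001·63.91)²) = √(0.01239 + 0.00408) = 0.128 km
5: √((0.002·111.32)² + (0.001·63.91)²) = √(0.04957 + 0.00408) = 0.232 km
6: √((0.000·111.32)² + (-0.006·63.91)²) = √(0.00000 + 0.14704) = 0.383 km
7: √((-0.003·111.32)² + (-0.002·63.91)²) = √(0.11153 + 0.01634) = 0.358 km
8: √((-0.006·111.32)² + (-0.006·63.91)²) = √(0.44612 + 0.14704) = 0.770 km
9: √((-0.005·111.32)² + (-0.003·63.91)²) = √(0.30980 + 0.03676) = 0.589 km
10: √((-0.005·111.32)² + (0.001·63.91)²) = √(0.30980 + 0.00408) = 0.560 km
11: √((0.001·111.32)² + (-0.007·63.91)²) = √(0.01239 + 0.20014) = 0.461 km
12: √((0.003·111.32)² + (0.000·63.91)²) = √(0.11153 + 0.00000) = 0.334 km
13: √((0.004·111.32)² + (-0.007·63.91)²) = √(0.19827 + 0.20014) = 0.631 km
14: √((0.001·111.32)² + (-0.003·63.91)²) = √(0.01239 + 0.03676) = 0.222 km
Sorted: 4 (0.128 km) < 14 (0.222 km) < 5 (0.232 km) < 12 (0.334 km) < 3 (0.339 km) < …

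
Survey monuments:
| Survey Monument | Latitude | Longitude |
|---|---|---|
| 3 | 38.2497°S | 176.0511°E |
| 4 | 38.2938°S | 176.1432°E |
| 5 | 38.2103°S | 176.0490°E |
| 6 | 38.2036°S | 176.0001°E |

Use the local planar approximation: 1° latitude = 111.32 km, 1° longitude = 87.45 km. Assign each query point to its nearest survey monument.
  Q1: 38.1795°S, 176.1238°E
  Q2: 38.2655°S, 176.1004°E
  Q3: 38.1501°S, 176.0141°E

Q1 at 38.1795°S, 176.1238°E:
  3: √((-0.0702·111.32)² + (-0.0727·87.45)²) = √(61.068973 + 40.419268) = 10.0741 km
  4: √((-0.1143·111.32)² + (0.0194·87.45)²) = √(161.897020 + 2.878214) = 12.8365 km
  5: √((-0.0308·111.32)² + (-0.0748·87.45)²) = √(11.755682 + 42.788082) = 7.3854 km
  6: √((-0.0241·111.32)² + (-0.1237·87.45)²) = √(7.197480 + 117.019713) = 11.1453 km
  → nearest: 5 (7.3854 km)
Q2 at 38.2655°S, 176.1004°E:
  3: √((0.0158·111.32)² + (-0.0493·87.45)²) = √(3.093574 + 18.587178) = 4.6563 km
  4: √((-0.0283·111.32)² + (0.0428·87.45)²) = √(9.924743 + 14.009001) = 4.8922 km
  5: √((0.0552·111.32)² + (-0.0514·87.45)²) = √(37.759354 + 20.204396) = 7.6134 km
  6: √((0.0619·111.32)² + (-0.1003·87.45)²) = √(47.481857 + 76.934563) = 11.1542 km
  → nearest: 3 (4.6563 km)
Q3 at 38.1501°S, 176.0141°E:
  3: √((-0.0996·111.32)² + (0.0370·87.45)²) = √(122.932035 + 10.469431) = 11.5500 km
  4: √((-0.1437·111.32)² + (0.1291·87.45)²) = √(255.893899 + 127.459471) = 19.5794 km
  5: √((-0.0602·111.32)² + (0.0349·87.45)²) = √(44.909620 + 9.314735) = 7.3637 km
  6: √((-0.0535·111.32)² + (-0.0140·87.45)²) = √(35.469410 + 1.498910) = 6.0802 km
  → nearest: 6 (6.0802 km)

Q1→5; Q2→3; Q3→6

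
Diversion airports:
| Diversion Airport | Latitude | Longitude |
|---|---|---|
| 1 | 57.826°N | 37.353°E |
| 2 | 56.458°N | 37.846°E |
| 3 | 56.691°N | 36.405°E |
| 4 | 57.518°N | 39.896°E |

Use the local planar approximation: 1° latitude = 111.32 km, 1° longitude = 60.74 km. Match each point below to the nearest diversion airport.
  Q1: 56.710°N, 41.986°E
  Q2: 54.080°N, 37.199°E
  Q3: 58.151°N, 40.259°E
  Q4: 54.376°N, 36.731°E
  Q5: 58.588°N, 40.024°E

Q1 at 56.710°N, 41.986°E:
  1: 307.611 km
  2: 253.024 km
  3: 338.997 km
  4: 155.582 km
  → nearest: 4 (155.582 km)
Q2 at 54.080°N, 37.199°E:
  1: 417.110 km
  2: 267.620 km
  3: 294.630 km
  4: 416.304 km
  → nearest: 2 (267.620 km)
Q3 at 58.151°N, 40.259°E:
  1: 180.180 km
  2: 238.748 km
  3: 284.981 km
  4: 73.835 km
  → nearest: 4 (73.835 km)
Q4 at 54.376°N, 36.731°E:
  1: 385.908 km
  2: 241.461 km
  3: 258.465 km
  4: 399.117 km
  → nearest: 2 (241.461 km)
Q5 at 58.588°N, 40.024°E:
  1: 183.074 km
  2: 271.520 km
  3: 304.819 km
  4: 119.366 km
  → nearest: 4 (119.366 km)

Q1→4; Q2→2; Q3→4; Q4→2; Q5→4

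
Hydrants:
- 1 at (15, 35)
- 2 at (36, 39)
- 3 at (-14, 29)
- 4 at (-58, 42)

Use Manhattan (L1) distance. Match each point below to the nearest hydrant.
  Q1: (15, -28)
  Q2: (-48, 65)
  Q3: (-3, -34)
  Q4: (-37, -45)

Q1→1; Q2→4; Q3→3; Q4→3

Q1 at (15, -28):
  1: 63
  2: 88
  3: 86
  4: 143
  → nearest: 1 (63)
Q2 at (-48, 65):
  1: 93
  2: 110
  3: 70
  4: 33
  → nearest: 4 (33)
Q3 at (-3, -34):
  1: 87
  2: 112
  3: 74
  4: 131
  → nearest: 3 (74)
Q4 at (-37, -45):
  1: 132
  2: 157
  3: 97
  4: 108
  → nearest: 3 (97)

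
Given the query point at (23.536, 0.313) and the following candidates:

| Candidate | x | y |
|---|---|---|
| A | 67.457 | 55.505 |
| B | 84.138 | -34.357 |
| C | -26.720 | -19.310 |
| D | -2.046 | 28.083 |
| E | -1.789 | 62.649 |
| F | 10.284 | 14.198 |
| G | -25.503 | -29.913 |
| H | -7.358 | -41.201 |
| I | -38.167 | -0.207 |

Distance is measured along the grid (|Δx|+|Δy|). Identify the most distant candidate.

A

Distances from (23.536, 0.313):
A: 99.113
B: 95.272
C: 69.879
D: 53.352
E: 87.661
F: 27.137
G: 79.265
H: 72.408
I: 62.223
Maximum: A at 99.113.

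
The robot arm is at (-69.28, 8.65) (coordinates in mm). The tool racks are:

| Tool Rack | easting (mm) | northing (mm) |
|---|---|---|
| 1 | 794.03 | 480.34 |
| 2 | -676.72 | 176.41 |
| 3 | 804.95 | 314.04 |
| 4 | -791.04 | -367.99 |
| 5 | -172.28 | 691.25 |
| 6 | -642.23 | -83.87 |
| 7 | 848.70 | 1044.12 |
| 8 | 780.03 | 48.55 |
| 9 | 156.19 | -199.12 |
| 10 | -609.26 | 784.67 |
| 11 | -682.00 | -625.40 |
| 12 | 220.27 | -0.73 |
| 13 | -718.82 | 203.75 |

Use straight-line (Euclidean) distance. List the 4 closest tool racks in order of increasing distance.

Distances from (-69.28, 8.65):
1: 983.77 mm
2: 630.18 mm
3: 926.04 mm
4: 814.12 mm
5: 690.33 mm
6: 580.37 mm
7: 1383.79 mm
8: 850.25 mm
9: 306.60 mm
10: 945.40 mm
11: 881.73 mm
12: 289.70 mm
13: 678.21 mm
Sorted: 12 (289.70 mm) < 9 (306.60 mm) < 6 (580.37 mm) < 2 (630.18 mm) < 13 (678.21 mm) < 5 (690.33 mm) < …

12, 9, 6, 2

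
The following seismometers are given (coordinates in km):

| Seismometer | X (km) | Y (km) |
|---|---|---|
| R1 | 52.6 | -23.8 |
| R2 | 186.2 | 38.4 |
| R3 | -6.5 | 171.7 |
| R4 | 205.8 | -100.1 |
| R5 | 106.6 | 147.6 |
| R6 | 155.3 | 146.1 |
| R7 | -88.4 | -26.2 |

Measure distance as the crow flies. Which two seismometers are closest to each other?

R5 and R6

Pairwise distances:
R1–R2: √((133.6)² + (62.2)²) = √(17848.960 + 3868.840) = 147.4 km
R1–R3: √((-59.1)² + (195.5)²) = √(3492.810 + 38220.250) = 204.2 km
R1–R4: √((153.2)² + (-76.3)²) = √(23470.240 + 5821.690) = 171.1 km
R1–R5: √((54.0)² + (171.4)²) = √(2916.000 + 29377.960) = 179.7 km
R1–R6: √((102.7)² + (169.9)²) = √(10547.290 + 28866.010) = 198.5 km
R1–R7: √((-141.0)² + (-2.4)²) = √(19881.000 + 5.760) = 141.0 km
R2–R3: √((-192.7)² + (133.3)²) = √(37133.290 + 17768.890) = 234.3 km
R2–R4: √((19.6)² + (-138.5)²) = √(384.160 + 19182.250) = 139.9 km
R2–R5: √((-79.6)² + (109.2)²) = √(6336.160 + 11924.640) = 135.1 km
R2–R6: √((-30.9)² + (107.7)²) = √(954.810 + 11599.290) = 112.0 km
R2–R7: √((-274.6)² + (-64.6)²) = √(75405.160 + 4173.160) = 282.1 km
R3–R4: √((212.3)² + (-271.8)²) = √(45071.290 + 73875.240) = 344.9 km
R3–R5: √((113.1)² + (-24.1)²) = √(12791.610 + 580.810) = 115.6 km
R3–R6: √((161.8)² + (-25.6)²) = √(26179.240 + 655.360) = 163.8 km
R3–R7: √((-81.9)² + (-197.9)²) = √(6707.610 + 39164.410) = 214.2 km
R4–R5: √((-99.2)² + (247.7)²) = √(9840.640 + 61355.290) = 266.8 km
R4–R6: √((-50.5)² + (246.2)²) = √(2550.250 + 60614.440) = 251.3 km
R4–R7: √((-294.2)² + (73.9)²) = √(86553.640 + 5461.210) = 303.3 km
R5–R6: √((48.7)² + (-1.5)²) = √(2371.690 + 2.250) = 48.7 km
R5–R7: √((-195.0)² + (-173.8)²) = √(38025.000 + 30206.440) = 261.2 km
R6–R7: √((-243.7)² + (-172.3)²) = √(59389.690 + 29687.290) = 298.5 km
Closest pair: R5–R6 at 48.7 km.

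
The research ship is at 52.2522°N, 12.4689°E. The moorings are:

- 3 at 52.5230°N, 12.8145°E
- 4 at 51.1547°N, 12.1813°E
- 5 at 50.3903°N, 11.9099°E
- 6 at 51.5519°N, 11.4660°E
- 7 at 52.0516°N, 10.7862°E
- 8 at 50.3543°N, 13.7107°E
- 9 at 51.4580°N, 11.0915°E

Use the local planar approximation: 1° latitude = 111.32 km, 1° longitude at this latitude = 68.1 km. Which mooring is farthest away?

Distances from 52.2522°N, 12.4689°E:
3: √((0.2708·111.32)² + (0.3456·68.1)²) = √(908.748517 + 553.913170) = 38.2448 km
4: √((-1.0975·111.32)² + (-0.2876·68.1)²) = √(14926.412972 + 383.594161) = 123.7336 km
5: √((-1.8619·111.32)² + (-0.5590·68.1)²) = √(42959.488245 + 1449.165010) = 210.7336 km
6: √((-0.7003·111.32)² + (-1.0029·68.1)²) = √(6077.355591 + 4664.547140) = 103.6432 km
7: √((-0.2006·111.32)² + (-1.6827·68.1)²) = √(498.664271 + 13131.296670) = 116.7474 km
8: √((-1.8979·111.32)² + (1.2418·68.1)²) = √(44636.799417 + 7151.506453) = 227.5704 km
9: √((-0.7942·111.32)² + (-1.3774·68.1)²) = √(7816.388926 + 8798.616345) = 128.8992 km
Maximum: 8 at 227.5704 km.

8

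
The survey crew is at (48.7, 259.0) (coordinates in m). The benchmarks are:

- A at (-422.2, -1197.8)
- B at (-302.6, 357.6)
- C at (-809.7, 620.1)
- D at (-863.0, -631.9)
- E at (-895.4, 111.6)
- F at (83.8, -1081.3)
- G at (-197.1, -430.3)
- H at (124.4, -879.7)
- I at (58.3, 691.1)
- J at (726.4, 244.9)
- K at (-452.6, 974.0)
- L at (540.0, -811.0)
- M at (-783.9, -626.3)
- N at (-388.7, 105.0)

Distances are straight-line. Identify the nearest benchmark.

B

Distances from (48.7, 259.0):
A: 1531.0 m
B: 364.9 m
C: 931.3 m
D: 1274.7 m
E: 955.5 m
F: 1340.8 m
G: 731.8 m
H: 1141.2 m
I: 432.2 m
J: 677.8 m
K: 873.2 m
L: 1177.4 m
M: 1215.3 m
N: 463.7 m
Minimum: B at 364.9 m.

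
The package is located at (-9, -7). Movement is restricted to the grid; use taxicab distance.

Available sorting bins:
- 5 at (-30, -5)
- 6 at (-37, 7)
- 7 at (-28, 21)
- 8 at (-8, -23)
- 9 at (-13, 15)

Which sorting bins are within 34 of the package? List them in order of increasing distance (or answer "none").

Distances from (-9, -7):
5: |-21| + |2| = 21 + 2 = 23
6: |-28| + |14| = 28 + 14 = 42
7: |-19| + |28| = 19 + 28 = 47
8: |1| + |-16| = 1 + 16 = 17
9: |-4| + |22| = 4 + 22 = 26
Threshold 34: 8 (17), 5 (23), 9 (26) are within range.

8, 5, 9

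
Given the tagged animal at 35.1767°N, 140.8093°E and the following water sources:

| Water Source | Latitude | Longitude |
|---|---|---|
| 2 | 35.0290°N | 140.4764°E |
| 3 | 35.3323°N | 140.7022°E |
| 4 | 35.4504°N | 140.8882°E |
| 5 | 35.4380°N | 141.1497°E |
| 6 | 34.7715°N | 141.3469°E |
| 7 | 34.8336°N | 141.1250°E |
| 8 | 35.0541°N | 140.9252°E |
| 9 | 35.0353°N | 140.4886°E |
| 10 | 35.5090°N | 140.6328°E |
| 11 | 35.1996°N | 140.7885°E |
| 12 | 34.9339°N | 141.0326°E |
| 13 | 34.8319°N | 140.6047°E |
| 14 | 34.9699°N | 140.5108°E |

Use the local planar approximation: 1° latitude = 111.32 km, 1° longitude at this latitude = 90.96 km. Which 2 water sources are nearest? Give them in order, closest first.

Distances from 35.1767°N, 140.8093°E:
2: √((-0.1477·111.32)² + (-0.3329·90.96)²) = √(270.338180 + 916.913767) = 34.4565 km
3: √((0.1556·111.32)² + (-0.1071·90.96)²) = √(300.030621 + 94.902979) = 19.8729 km
4: √((0.2737·111.32)² + (0.0789·90.96)²) = √(928.316330 + 51.505654) = 31.3021 km
5: √((0.2613·111.32)² + (0.3404·90.96)²) = √(846.106857 + 958.693993) = 42.4829 km
6: √((-0.4052·111.32)² + (0.5376·90.96)²) = √(2034.629180 + 2391.219389) = 66.5271 km
7: √((-0.3431·111.32)² + (0.3157·90.96)²) = √(1458.773386 + 824.612791) = 47.7848 km
8: √((-0.1226·111.32)² + (0.1159·90.96)²) = √(186.263318 + 111.139330) = 17.2454 km
9: √((-0.1414·111.32)² + (-0.3207·90.96)²) = √(247.767999 + 850.939773) = 33.1468 km
10: √((0.3323·111.32)² + (-0.1765·90.96)²) = √(1368.381134 + 257.745044) = 40.3253 km
11: √((0.0229·111.32)² + (-0.0208·90.96)²) = √(6.498563 + 3.579543) = 3.1746 km
12: √((-0.2428·111.32)² + (0.2233·90.96)²) = √(730.539596 + 412.551670) = 33.8096 km
13: √((-0.3448·111.32)² + (-0.2046·90.96)²) = √(1473.265129 + 346.347584) = 42.6569 km
14: √((-0.2068·111.32)² + (-0.2985·90.96)²) = √(529.965336 + 737.207210) = 35.5974 km
Sorted: 11 (3.1746 km) < 8 (17.2454 km) < 3 (19.8729 km) < 4 (31.3021 km) < …

11, 8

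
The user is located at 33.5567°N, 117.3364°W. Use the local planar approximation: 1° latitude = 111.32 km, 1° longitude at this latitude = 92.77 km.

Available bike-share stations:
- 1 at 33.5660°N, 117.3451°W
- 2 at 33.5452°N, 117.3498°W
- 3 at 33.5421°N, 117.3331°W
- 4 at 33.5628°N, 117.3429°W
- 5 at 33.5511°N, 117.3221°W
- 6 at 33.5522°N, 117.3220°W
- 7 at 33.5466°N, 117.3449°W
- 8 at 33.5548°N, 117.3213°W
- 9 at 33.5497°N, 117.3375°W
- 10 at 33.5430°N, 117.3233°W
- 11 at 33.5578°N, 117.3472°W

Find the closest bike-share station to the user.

9

Distances from 33.5567°N, 117.3364°W:
1: 1.3127 km
2: 1.7844 km
3: 1.6539 km
4: 0.9081 km
5: 1.4658 km
6: 1.4267 km
7: 1.3733 km
8: 1.4167 km
9: 0.7859 km
10: 1.9501 km
11: 1.0094 km
Minimum: 9 at 0.7859 km.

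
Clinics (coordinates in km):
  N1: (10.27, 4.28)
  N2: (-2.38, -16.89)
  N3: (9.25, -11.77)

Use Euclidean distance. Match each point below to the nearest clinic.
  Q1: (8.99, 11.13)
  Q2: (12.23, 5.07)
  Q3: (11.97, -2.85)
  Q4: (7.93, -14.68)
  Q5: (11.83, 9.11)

Q1 at (8.99, 11.13):
  N1: 6.97 km
  N2: 30.24 km
  N3: 22.90 km
  → nearest: N1 (6.97 km)
Q2 at (12.23, 5.07):
  N1: 2.11 km
  N2: 26.38 km
  N3: 17.10 km
  → nearest: N1 (2.11 km)
Q3 at (11.97, -2.85):
  N1: 7.33 km
  N2: 20.08 km
  N3: 9.33 km
  → nearest: N1 (7.33 km)
Q4 at (7.93, -14.68):
  N1: 19.10 km
  N2: 10.54 km
  N3: 3.20 km
  → nearest: N3 (3.20 km)
Q5 at (11.83, 9.11):
  N1: 5.08 km
  N2: 29.63 km
  N3: 21.04 km
  → nearest: N1 (5.08 km)

Q1→N1; Q2→N1; Q3→N1; Q4→N3; Q5→N1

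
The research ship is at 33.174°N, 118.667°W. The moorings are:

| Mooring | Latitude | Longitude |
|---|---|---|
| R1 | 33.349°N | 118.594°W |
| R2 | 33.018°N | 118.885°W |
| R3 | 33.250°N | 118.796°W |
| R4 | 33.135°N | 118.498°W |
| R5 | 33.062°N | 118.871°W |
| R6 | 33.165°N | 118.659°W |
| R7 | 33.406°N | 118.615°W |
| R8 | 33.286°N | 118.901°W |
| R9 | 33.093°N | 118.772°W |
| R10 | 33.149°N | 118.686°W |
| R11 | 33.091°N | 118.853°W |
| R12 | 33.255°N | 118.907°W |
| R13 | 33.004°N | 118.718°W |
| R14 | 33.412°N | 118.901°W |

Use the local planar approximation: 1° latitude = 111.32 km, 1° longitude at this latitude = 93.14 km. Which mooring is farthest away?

Distances from 33.174°N, 118.667°W:
R1: 20.633 km
R2: 26.718 km
R3: 14.695 km
R4: 16.328 km
R5: 22.726 km
R6: 1.249 km
R7: 26.276 km
R8: 25.109 km
R9: 13.302 km
R10: 3.298 km
R11: 19.634 km
R12: 24.104 km
R13: 19.511 km
R14: 34.307 km
Maximum: R14 at 34.307 km.

R14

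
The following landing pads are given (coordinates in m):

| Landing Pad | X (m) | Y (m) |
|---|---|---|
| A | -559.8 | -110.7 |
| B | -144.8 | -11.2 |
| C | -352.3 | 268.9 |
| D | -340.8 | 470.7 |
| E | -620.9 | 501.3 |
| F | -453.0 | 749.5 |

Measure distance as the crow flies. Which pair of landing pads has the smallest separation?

Pairwise distances:
C–D: 202.1 m
D–E: 281.8 m
E–F: 299.7 m
D–F: 300.5 m
B–C: 348.6 m
C–E: 355.2 m
A–B: 426.8 m
A–C: 432.6 m
C–F: 491.0 m
B–D: 520.2 m
A–E: 615.0 m
A–D: 621.3 m
B–E: 699.5 m
B–F: 820.8 m
A–F: 866.8 m
Closest pair: C–D at 202.1 m.

C and D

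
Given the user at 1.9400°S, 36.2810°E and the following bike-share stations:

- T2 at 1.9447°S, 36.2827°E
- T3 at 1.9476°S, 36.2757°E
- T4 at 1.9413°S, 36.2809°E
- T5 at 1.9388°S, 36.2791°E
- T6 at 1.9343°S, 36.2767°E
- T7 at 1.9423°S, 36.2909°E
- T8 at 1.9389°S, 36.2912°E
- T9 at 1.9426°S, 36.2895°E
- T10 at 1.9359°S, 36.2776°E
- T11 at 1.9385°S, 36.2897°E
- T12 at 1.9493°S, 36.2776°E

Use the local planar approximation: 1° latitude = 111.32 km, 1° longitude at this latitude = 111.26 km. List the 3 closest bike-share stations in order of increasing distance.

Distances from 1.9400°S, 36.2810°E:
T2: √((-0.0047·111.32)² + (0.0017·111.26)²) = √(0.273742 + 0.035775) = 0.5563 km
T3: √((-0.0076·111.32)² + (-0.0053·111.26)²) = √(0.715770 + 0.347720) = 1.0313 km
T4: √((-0.0013·111.32)² + (-0.0001·111.26)²) = √(0.020943 + 0.000124) = 0.1451 km
T5: √((0.0012·111.32)² + (-0.0019·111.26)²) = √(0.017845 + 0.044687) = 0.2501 km
T6: √((0.0057·111.32)² + (-0.0043·111.26)²) = √(0.402621 + 0.228884) = 0.7947 km
T7: √((-0.0023·111.32)² + (0.0099·111.26)²) = √(0.065554 + 1.213245) = 1.1308 km
T8: √((0.0011·111.32)² + (0.0102·111.26)²) = √(0.014994 + 1.287889) = 1.1414 km
T9: √((-0.0026·111.32)² + (0.0085·111.26)²) = √(0.083771 + 0.894367) = 0.9890 km
T10: √((0.0041·111.32)² + (-0.0034·111.26)²) = √(0.208312 + 0.143099) = 0.5928 km
T11: √((0.0015·111.32)² + (0.0087·111.26)²) = √(0.027882 + 0.936950) = 0.9823 km
T12: √((-0.0093·111.32)² + (-0.0034·111.26)²) = √(1.071796 + 0.143099) = 1.1022 km
Sorted: T4 (0.1451 km) < T5 (0.2501 km) < T2 (0.5563 km) < T10 (0.5928 km) < T6 (0.7947 km) < …

T4, T5, T2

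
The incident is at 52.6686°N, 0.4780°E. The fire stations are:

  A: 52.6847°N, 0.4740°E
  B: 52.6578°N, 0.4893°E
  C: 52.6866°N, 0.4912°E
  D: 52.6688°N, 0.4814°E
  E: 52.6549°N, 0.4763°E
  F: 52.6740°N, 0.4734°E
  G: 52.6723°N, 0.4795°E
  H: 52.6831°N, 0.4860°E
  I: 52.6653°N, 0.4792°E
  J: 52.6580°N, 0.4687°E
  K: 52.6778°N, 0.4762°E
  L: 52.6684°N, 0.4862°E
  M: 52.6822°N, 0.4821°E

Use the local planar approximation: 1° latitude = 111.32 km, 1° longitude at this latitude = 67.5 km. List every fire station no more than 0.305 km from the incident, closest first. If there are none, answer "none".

Distances from 52.6686°N, 0.4780°E:
A: 1.8125 km
B: 1.4238 km
C: 2.1929 km
D: 0.2306 km
E: 1.5294 km
F: 0.6766 km
G: 0.4241 km
H: 1.7021 km
I: 0.3762 km
J: 1.3366 km
K: 1.0313 km
L: 0.5539 km
M: 1.5390 km
Threshold 0.305 km: D (0.2306 km) is within range.

D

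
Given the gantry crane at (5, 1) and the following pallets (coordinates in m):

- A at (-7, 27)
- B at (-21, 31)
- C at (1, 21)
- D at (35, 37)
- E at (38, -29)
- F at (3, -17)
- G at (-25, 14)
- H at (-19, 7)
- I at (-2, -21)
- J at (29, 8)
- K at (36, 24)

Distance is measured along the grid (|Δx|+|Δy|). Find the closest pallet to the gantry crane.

Distances from (5, 1):
A: 38 m
B: 56 m
C: 24 m
D: 66 m
E: 63 m
F: 20 m
G: 43 m
H: 30 m
I: 29 m
J: 31 m
K: 54 m
Minimum: F at 20 m.

F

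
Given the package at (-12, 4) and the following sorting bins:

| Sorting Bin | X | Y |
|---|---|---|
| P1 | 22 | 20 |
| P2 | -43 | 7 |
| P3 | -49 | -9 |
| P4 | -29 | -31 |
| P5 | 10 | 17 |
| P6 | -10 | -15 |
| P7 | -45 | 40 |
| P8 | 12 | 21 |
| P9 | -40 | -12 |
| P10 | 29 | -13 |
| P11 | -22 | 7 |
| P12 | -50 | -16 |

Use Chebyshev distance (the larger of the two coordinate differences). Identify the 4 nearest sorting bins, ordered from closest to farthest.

Distances from (-12, 4):
P1: 34
P2: 31
P3: 37
P4: 35
P5: 22
P6: 19
P7: 36
P8: 24
P9: 28
P10: 41
P11: 10
P12: 38
Sorted: P11 (10) < P6 (19) < P5 (22) < P8 (24) < P9 (28) < P2 (31) < …

P11, P6, P5, P8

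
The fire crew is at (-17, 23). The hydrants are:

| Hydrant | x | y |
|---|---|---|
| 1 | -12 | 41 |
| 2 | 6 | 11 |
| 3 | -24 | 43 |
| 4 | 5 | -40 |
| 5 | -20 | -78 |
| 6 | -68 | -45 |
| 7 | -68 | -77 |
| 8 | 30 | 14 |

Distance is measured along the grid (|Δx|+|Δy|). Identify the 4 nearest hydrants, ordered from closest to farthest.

1, 3, 2, 8

Distances from (-17, 23):
1: 23
2: 35
3: 27
4: 85
5: 104
6: 119
7: 151
8: 56
Sorted: 1 (23) < 3 (27) < 2 (35) < 8 (56) < 4 (85) < 5 (104) < …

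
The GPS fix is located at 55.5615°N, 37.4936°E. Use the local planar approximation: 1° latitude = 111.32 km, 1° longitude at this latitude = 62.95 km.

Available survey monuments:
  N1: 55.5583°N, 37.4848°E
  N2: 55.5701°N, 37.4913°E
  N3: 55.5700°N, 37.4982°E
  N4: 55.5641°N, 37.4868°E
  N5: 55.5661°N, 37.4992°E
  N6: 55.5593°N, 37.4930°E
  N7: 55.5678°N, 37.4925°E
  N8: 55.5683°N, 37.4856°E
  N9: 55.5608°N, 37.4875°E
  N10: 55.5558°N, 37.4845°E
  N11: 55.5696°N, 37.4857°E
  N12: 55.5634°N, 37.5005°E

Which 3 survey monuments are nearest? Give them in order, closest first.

Distances from 55.5615°N, 37.4936°E:
N1: √((-0.0032·111.32)² + (-0.0088·62.95)²) = √(0.126896 + 0.306872) = 0.6586 km
N2: √((0.0086·111.32)² + (-0.0023·62.95)²) = √(0.916523 + 0.020963) = 0.9682 km
N3: √((0.0085·111.32)² + (0.0046·62.95)²) = √(0.895332 + 0.083851) = 0.9895 km
N4: √((0.0026·111.32)² + (-0.0068·62.95)²) = √(0.083771 + 0.183235) = 0.5167 km
N5: √((0.0046·111.32)² + (0.0056·62.95)²) = √(0.262218 + 0.124270) = 0.6217 km
N6: √((-0.0022·111.32)² + (-0.0006·62.95)²) = √(0.059978 + 0.001427) = 0.2478 km
N7: √((0.0063·111.32)² + (-0.0011·62.95)²) = √(0.491844 + 0.004795) = 0.7047 km
N8: √((0.0068·111.32)² + (-0.0080·62.95)²) = √(0.573013 + 0.253613) = 0.9092 km
N9: √((-0.0007·111.32)² + (-0.0061·62.95)²) = √(0.006072 + 0.147452) = 0.3918 km
N10: √((-0.0057·111.32)² + (-0.0091·62.95)²) = √(0.402621 + 0.328151) = 0.8549 km
N11: √((0.0081·111.32)² + (-0.0079·62.95)²) = √(0.813048 + 0.247312) = 1.0297 km
N12: √((0.0019·111.32)² + (0.0069·62.95)²) = √(0.044736 + 0.188664) = 0.4831 km
Sorted: N6 (0.2478 km) < N9 (0.3918 km) < N12 (0.4831 km) < N4 (0.5167 km) < N5 (0.6217 km) < …

N6, N9, N12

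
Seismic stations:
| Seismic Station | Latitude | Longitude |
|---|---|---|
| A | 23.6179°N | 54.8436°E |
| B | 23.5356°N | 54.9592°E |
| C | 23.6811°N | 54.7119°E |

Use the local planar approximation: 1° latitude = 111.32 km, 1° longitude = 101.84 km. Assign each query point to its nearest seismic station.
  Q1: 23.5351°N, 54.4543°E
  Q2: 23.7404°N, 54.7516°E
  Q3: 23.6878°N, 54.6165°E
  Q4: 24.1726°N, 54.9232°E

Q1 at 23.5351°N, 54.4543°E:
  A: 40.7037 km
  B: 51.4190 km
  C: 30.8605 km
  → nearest: C (30.8605 km)
Q2 at 23.7404°N, 54.7516°E:
  A: 16.5452 km
  B: 31.0926 km
  C: 7.7410 km
  → nearest: C (7.7410 km)
Q3 at 23.6878°N, 54.6165°E:
  A: 24.4018 km
  B: 38.7958 km
  C: 9.7441 km
  → nearest: C (9.7441 km)
Q4 at 24.1726°N, 54.9232°E:
  A: 62.2790 km
  B: 71.0056 km
  C: 58.7933 km
  → nearest: C (58.7933 km)

Q1→C; Q2→C; Q3→C; Q4→C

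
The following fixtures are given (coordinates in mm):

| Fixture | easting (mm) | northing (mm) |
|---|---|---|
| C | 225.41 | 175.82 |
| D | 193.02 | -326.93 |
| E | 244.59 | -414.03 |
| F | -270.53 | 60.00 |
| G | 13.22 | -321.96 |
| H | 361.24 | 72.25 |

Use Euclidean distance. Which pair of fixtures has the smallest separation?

Pairwise distances:
C–D: √((-32.39)² + (-502.75)²) = √(1049.1121 + 252757.5625) = 503.79 mm
C–E: √((19.18)² + (-589.85)²) = √(367.8724 + 347923.0225) = 590.16 mm
C–F: √((-495.94)² + (-115.82)²) = √(245956.4836 + 13414.2724) = 509.28 mm
C–G: √((-212.19)² + (-497.78)²) = √(45024.5961 + 247784.9284) = 541.12 mm
C–H: √((135.83)² + (-103.57)²) = √(18449.7889 + 10726.7449) = 170.81 mm
D–E: √((51.57)² + (-87.10)²) = √(2659.4649 + 7586.4100) = 101.22 mm
D–F: √((-463.55)² + (386.93)²) = √(214878.6025 + 149714.8249) = 603.82 mm
D–G: √((-179.80)² + (4.97)²) = √(32328.0400 + 24.7009) = 179.87 mm
D–H: √((168.22)² + (399.18)²) = √(28297.9684 + 159344.6724) = 433.18 mm
E–F: √((-515.12)² + (474.03)²) = √(265348.6144 + 224704.4409) = 700.04 mm
E–G: √((-231.37)² + (92.07)²) = √(53532.0769 + 8476.8849) = 249.02 mm
E–H: √((116.65)² + (486.28)²) = √(13607.2225 + 236468.2384) = 500.08 mm
F–G: √((283.75)² + (-381.96)²) = √(80514.0625 + 145893.4416) = 475.82 mm
F–H: √((631.77)² + (12.25)²) = √(399133.3329 + 150.0625) = 631.89 mm
G–H: √((348.02)² + (394.21)²) = √(121117.9204 + 155401.5241) = 525.85 mm
Closest pair: D–E at 101.22 mm.

D and E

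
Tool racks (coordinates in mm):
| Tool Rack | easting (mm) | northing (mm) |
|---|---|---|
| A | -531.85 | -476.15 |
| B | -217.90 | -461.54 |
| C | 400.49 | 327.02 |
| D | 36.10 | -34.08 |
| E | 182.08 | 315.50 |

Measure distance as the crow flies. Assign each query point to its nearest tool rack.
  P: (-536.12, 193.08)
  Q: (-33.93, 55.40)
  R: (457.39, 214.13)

P at (-536.12, 193.08):
  A: 669.24 mm
  B: 727.87 mm
  C: 946.14 mm
  D: 615.66 mm
  E: 728.56 mm
  → nearest: D (615.66 mm)
Q at (-33.93, 55.40):
  A: 728.33 mm
  B: 548.70 mm
  C: 512.35 mm
  D: 113.63 mm
  E: 338.10 mm
  → nearest: D (113.63 mm)
R at (457.39, 214.13):
  A: 1206.27 mm
  B: 955.27 mm
  C: 126.42 mm
  D: 488.97 mm
  E: 293.38 mm
  → nearest: C (126.42 mm)

P→D; Q→D; R→C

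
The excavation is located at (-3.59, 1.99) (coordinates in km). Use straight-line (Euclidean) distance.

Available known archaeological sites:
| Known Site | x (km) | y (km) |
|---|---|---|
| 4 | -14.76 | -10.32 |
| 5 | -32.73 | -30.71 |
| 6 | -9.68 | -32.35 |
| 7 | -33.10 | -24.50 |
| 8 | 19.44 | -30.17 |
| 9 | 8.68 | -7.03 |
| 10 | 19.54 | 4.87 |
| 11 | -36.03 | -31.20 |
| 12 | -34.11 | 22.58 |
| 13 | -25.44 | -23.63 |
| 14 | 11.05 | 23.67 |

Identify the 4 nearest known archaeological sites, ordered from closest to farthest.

Distances from (-3.59, 1.99):
4: 16.62 km
5: 43.80 km
6: 34.88 km
7: 39.66 km
8: 39.56 km
9: 15.23 km
10: 23.31 km
11: 46.41 km
12: 36.82 km
13: 33.67 km
14: 26.16 km
Sorted: 9 (15.23 km) < 4 (16.62 km) < 10 (23.31 km) < 14 (26.16 km) < 13 (33.67 km) < 6 (34.88 km) < …

9, 4, 10, 14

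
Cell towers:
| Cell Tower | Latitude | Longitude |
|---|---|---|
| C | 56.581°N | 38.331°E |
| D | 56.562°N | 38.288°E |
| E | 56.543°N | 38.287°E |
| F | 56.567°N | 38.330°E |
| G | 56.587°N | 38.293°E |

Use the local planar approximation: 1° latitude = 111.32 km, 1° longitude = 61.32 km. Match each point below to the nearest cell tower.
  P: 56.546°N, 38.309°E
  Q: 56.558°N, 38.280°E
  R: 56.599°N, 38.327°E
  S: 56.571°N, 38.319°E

P→E; Q→D; R→C; S→F

P at 56.546°N, 38.309°E:
  C: √((0.035·111.32)² + (0.022·61.32)²) = √(15.18037 + 1.81991) = 4.123 km
  D: √((0.016·111.32)² + (-0.021·61.32)²) = √(3.17239 + 1.65822) = 2.198 km
  E: √((-0.003·111.32)² + (-0.022·61.32)²) = √(0.11153 + 1.81991) = 1.390 km
  F: √((0.021·111.32)² + (0.021·61.32)²) = √(5.46493 + 1.65822) = 2.669 km
  G: √((0.041·111.32)² + (-0.016·61.32)²) = √(20.83119 + 0.96260) = 4.668 km
  → nearest: E (1.390 km)
Q at 56.558°N, 38.280°E:
  C: √((0.023·111.32)² + (0.051·61.32)²) = √(6.55544 + 9.78013) = 4.042 km
  D: √((0.004·111.32)² + (0.008·61.32)²) = √(0.19827 + 0.24065) = 0.663 km
  E: √((-0.015·111.32)² + (0.007·61.32)²) = √(2.78823 + 0.18425) = 1.724 km
  F: √((0.009·111.32)² + (0.050·61.32)²) = √(1.00376 + 9.40036) = 3.226 km
  G: √((0.029·111.32)² + (0.013·61.32)²) = √(10.42179 + 0.63546) = 3.325 km
  → nearest: D (0.663 km)
R at 56.599°N, 38.327°E:
  C: √((-0.018·111.32)² + (0.004·61.32)²) = √(4.01505 + 0.06016) = 2.019 km
  D: √((-0.037·111.32)² + (-0.039·61.32)²) = √(16.96484 + 5.71918) = 4.763 km
  E: √((-0.056·111.32)² + (-0.040·61.32)²) = √(38.86176 + 6.01623) = 6.699 km
  F: √((-0.032·111.32)² + (0.003·61.32)²) = √(12.68955 + 0.03384) = 3.567 km
  G: √((-0.012·111.32)² + (-0.034·61.32)²) = √(1.78447 + 4.34672) = 2.476 km
  → nearest: C (2.019 km)
S at 56.571°N, 38.319°E:
  C: √((0.010·111.32)² + (0.012·61.32)²) = √(1.23921 + 0.54146) = 1.334 km
  D: √((-0.009·111.32)² + (-0.031·61.32)²) = √(1.00376 + 3.61350) = 2.149 km
  E: √((-0.028·111.32)² + (-0.032·61.32)²) = √(9.71544 + 3.85039) = 3.683 km
  F: √((-0.004·111.32)² + (0.011·61.32)²) = √(0.19827 + 0.45498) = 0.808 km
  G: √((0.016·111.32)² + (-0.026·61.32)²) = √(3.17239 + 2.54186) = 2.390 km
  → nearest: F (0.808 km)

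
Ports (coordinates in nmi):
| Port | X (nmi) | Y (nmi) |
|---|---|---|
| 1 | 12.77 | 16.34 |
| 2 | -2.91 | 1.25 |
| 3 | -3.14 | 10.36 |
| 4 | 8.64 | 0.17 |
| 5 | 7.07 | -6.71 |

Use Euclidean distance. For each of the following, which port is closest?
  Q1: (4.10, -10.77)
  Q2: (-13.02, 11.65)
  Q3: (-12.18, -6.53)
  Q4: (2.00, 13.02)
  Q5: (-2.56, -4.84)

Q1→5; Q2→3; Q3→2; Q4→3; Q5→2

Q1 at (4.10, -10.77):
  1: √((8.67)² + (27.11)²) = √(75.1689 + 734.9521) = 28.46 nmi
  2: √((-7.01)² + (12.02)²) = √(49.1401 + 144.4804) = 13.91 nmi
  3: √((-7.24)² + (21.13)²) = √(52.4176 + 446.4769) = 22.34 nmi
  4: √((4.54)² + (10.94)²) = √(20.6116 + 119.6836) = 11.84 nmi
  5: √((2.97)² + (4.06)²) = √(8.8209 + 16.4836) = 5.03 nmi
  → nearest: 5 (5.03 nmi)
Q2 at (-13.02, 11.65):
  1: √((25.79)² + (4.69)²) = √(665.1241 + 21.9961) = 26.21 nmi
  2: √((10.11)² + (-10.40)²) = √(102.2121 + 108.1600) = 14.50 nmi
  3: √((9.88)² + (-1.29)²) = √(97.6144 + 1.6641) = 9.96 nmi
  4: √((21.66)² + (-11.48)²) = √(469.1556 + 131.7904) = 24.51 nmi
  5: √((20.09)² + (-18.36)²) = √(403.6081 + 337.0896) = 27.22 nmi
  → nearest: 3 (9.96 nmi)
Q3 at (-12.18, -6.53):
  1: √((24.95)² + (22.87)²) = √(622.5025 + 523.0369) = 33.85 nmi
  2: √((9.27)² + (7.78)²) = √(85.9329 + 60.5284) = 12.10 nmi
  3: √((9.04)² + (16.89)²) = √(81.7216 + 285.2721) = 19.16 nmi
  4: √((20.82)² + (6.70)²) = √(433.4724 + 44.8900) = 21.87 nmi
  5: √((19.25)² + (-0.18)²) = √(370.5625 + 0.0324) = 19.25 nmi
  → nearest: 2 (12.10 nmi)
Q4 at (2.00, 13.02):
  1: √((10.77)² + (3.32)²) = √(115.9929 + 11.0224) = 11.27 nmi
  2: √((-4.91)² + (-11.77)²) = √(24.1081 + 138.5329) = 12.75 nmi
  3: √((-5.14)² + (-2.66)²) = √(26.4196 + 7.0756) = 5.79 nmi
  4: √((6.64)² + (-12.85)²) = √(44.0896 + 165.1225) = 14.46 nmi
  5: √((5.07)² + (-19.73)²) = √(25.7049 + 389.2729) = 20.37 nmi
  → nearest: 3 (5.79 nmi)
Q5 at (-2.56, -4.84):
  1: √((15.33)² + (21.18)²) = √(235.0089 + 448.5924) = 26.15 nmi
  2: √((-0.35)² + (6.09)²) = √(0.1225 + 37.0881) = 6.10 nmi
  3: √((-0.58)² + (15.20)²) = √(0.3364 + 231.0400) = 15.21 nmi
  4: √((11.20)² + (5.01)²) = √(125.4400 + 25.1001) = 12.27 nmi
  5: √((9.63)² + (-1.87)²) = √(92.7369 + 3.4969) = 9.81 nmi
  → nearest: 2 (6.10 nmi)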